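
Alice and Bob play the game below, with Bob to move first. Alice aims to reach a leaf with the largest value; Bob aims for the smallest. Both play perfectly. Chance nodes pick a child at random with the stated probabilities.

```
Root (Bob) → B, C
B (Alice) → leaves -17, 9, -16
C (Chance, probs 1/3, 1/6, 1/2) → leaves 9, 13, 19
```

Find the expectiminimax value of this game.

9

B (Alice): max(-17, 9, -16) = 9
C (Chance): 1/3·9 + 1/6·13 + 1/2·19 = 14.67
Root (Bob): min(9, 14.67) = 9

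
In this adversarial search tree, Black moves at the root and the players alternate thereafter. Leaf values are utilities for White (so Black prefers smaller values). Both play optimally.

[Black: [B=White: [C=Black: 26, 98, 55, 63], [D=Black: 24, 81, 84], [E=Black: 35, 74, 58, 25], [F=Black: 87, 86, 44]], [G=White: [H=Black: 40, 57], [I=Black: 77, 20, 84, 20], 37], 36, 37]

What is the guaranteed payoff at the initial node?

36

C (Black): min(26, 98, 55, 63) = 26
D (Black): min(24, 81, 84) = 24
E (Black): min(35, 74, 58, 25) = 25
F (Black): min(87, 86, 44) = 44
B (White): max(26, 24, 25, 44) = 44
H (Black): min(40, 57) = 40
I (Black): min(77, 20, 84, 20) = 20
G (White): max(40, 20, 37) = 40
Root (Black): min(44, 40, 36, 37) = 36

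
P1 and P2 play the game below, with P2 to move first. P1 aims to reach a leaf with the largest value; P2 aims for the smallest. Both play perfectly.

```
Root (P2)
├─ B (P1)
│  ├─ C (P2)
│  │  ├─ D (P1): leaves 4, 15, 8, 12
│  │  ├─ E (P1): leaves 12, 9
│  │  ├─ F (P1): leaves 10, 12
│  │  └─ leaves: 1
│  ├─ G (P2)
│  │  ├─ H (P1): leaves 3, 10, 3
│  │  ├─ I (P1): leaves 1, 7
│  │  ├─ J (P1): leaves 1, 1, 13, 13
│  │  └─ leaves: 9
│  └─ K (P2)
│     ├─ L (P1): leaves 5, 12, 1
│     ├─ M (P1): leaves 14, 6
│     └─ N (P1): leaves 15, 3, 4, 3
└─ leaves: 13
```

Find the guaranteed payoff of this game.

D (P1): max(4, 15, 8, 12) = 15
E (P1): max(12, 9) = 12
F (P1): max(10, 12) = 12
C (P2): min(15, 12, 12, 1) = 1
H (P1): max(3, 10, 3) = 10
I (P1): max(1, 7) = 7
J (P1): max(1, 1, 13, 13) = 13
G (P2): min(10, 7, 13, 9) = 7
L (P1): max(5, 12, 1) = 12
M (P1): max(14, 6) = 14
N (P1): max(15, 3, 4, 3) = 15
K (P2): min(12, 14, 15) = 12
B (P1): max(1, 7, 12) = 12
Root (P2): min(12, 13) = 12

12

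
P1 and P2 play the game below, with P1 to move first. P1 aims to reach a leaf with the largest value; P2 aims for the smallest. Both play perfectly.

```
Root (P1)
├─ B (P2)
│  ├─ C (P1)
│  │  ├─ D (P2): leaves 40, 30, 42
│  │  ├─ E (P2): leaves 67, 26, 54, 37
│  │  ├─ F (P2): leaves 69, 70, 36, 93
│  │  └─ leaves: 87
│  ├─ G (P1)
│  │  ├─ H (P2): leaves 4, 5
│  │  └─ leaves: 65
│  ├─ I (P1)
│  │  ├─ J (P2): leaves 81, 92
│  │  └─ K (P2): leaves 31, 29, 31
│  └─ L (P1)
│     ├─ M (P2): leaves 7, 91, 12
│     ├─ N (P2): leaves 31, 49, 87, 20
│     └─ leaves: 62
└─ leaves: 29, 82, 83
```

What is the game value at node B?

D: min(40, 30, 42) = 30
E: min(67, 26, 54, 37) = 26
F: min(69, 70, 36, 93) = 36
C: max(30, 26, 36, 87) = 87
H: min(4, 5) = 4
G: max(4, 65) = 65
J: min(81, 92) = 81
K: min(31, 29, 31) = 29
I: max(81, 29) = 81
M: min(7, 91, 12) = 7
N: min(31, 49, 87, 20) = 20
L: max(7, 20, 62) = 62
B: min(87, 65, 81, 62) = 62

62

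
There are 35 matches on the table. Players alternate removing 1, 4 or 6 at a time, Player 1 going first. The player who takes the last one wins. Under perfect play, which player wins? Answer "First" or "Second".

Second

Compute winning (W) and losing (L) positions by backward induction:
i:   0  1  2  3  4  5  6  7  8  9 10 11 12 13 14 15 16 17 18 19 20 21 22 23 24 25 26 27 28 29 30 31 32 33 34 35
     L  W  L  W  W  L  W  L  W  W  L  W  L  W  W  L  W  L  W  W  L  W  L  W  W  L  W  L  W  W  L  W  L  W  W  L
Position 35 is L, so the second player wins.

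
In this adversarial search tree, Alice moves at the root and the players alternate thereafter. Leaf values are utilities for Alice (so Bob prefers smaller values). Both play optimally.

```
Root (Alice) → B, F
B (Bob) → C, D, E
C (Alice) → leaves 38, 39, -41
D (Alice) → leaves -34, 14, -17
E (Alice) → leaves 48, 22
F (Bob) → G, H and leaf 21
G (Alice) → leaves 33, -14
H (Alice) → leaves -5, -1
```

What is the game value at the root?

C (Alice): max(38, 39, -41) = 39
D (Alice): max(-34, 14, -17) = 14
E (Alice): max(48, 22) = 48
B (Bob): min(39, 14, 48) = 14
G (Alice): max(33, -14) = 33
H (Alice): max(-5, -1) = -1
F (Bob): min(33, -1, 21) = -1
Root (Alice): max(14, -1) = 14

14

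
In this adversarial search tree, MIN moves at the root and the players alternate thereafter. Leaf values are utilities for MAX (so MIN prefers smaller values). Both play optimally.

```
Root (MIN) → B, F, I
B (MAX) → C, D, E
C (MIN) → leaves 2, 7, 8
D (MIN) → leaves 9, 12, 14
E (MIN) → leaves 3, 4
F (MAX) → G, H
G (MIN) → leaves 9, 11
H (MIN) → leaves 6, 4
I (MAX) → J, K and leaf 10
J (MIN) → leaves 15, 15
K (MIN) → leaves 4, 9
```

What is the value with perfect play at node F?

9

G: min(9, 11) = 9
H: min(6, 4) = 4
F: max(9, 4) = 9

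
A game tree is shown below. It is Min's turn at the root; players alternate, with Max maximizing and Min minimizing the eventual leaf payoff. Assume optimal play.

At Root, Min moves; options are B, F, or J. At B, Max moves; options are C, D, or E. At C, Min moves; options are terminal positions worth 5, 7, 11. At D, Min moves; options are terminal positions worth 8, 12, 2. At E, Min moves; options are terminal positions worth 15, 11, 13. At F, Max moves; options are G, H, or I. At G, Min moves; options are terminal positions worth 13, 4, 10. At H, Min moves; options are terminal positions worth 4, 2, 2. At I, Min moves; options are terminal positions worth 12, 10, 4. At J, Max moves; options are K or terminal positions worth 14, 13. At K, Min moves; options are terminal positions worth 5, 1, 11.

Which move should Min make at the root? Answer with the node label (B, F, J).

F

C (Min): min(5, 7, 11) = 5
D (Min): min(8, 12, 2) = 2
E (Min): min(15, 11, 13) = 11
B (Max): max(5, 2, 11) = 11
G (Min): min(13, 4, 10) = 4
H (Min): min(4, 2, 2) = 2
I (Min): min(12, 10, 4) = 4
F (Max): max(4, 2, 4) = 4
K (Min): min(5, 1, 11) = 1
J (Max): max(1, 14, 13) = 14
Root (Min): min(11, 4, 14) = 4
Min picks the child with the lowest value: F (value 4).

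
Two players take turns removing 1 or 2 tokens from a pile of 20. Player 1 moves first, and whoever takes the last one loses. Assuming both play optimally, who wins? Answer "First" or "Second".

First

Compute winning (W) and losing (L) positions by backward induction:
i:   0  1  2  3  4  5  6  7  8  9 10 11 12 13 14 15 16 17 18 19 20
     W  L  W  W  L  W  W  L  W  W  L  W  W  L  W  W  L  W  W  L  W
Position 20 is W, so the first player wins.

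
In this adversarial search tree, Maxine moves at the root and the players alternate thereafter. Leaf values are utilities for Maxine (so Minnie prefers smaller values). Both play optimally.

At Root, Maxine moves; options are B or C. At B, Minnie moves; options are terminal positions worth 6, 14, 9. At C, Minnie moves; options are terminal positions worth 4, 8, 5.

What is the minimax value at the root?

B (Minnie): min(6, 14, 9) = 6
C (Minnie): min(4, 8, 5) = 4
Root (Maxine): max(6, 4) = 6

6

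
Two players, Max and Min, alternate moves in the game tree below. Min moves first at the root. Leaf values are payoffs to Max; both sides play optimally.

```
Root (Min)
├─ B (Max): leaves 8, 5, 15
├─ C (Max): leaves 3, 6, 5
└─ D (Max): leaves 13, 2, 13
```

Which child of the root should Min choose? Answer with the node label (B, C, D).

C

B (Max): max(8, 5, 15) = 15
C (Max): max(3, 6, 5) = 6
D (Max): max(13, 2, 13) = 13
Root (Min): min(15, 6, 13) = 6
Min picks the child with the lowest value: C (value 6).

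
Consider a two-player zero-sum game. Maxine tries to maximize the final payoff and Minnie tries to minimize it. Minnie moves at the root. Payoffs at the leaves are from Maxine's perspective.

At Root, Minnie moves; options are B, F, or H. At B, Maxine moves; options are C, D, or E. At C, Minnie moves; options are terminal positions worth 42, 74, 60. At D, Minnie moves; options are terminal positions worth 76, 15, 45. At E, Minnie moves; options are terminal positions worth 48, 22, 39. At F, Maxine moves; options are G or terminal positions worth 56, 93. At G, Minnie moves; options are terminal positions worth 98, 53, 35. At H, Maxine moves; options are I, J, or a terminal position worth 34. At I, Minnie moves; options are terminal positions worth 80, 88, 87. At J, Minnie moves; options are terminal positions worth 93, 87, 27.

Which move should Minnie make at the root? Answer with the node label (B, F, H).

B

C (Minnie): min(42, 74, 60) = 42
D (Minnie): min(76, 15, 45) = 15
E (Minnie): min(48, 22, 39) = 22
B (Maxine): max(42, 15, 22) = 42
G (Minnie): min(98, 53, 35) = 35
F (Maxine): max(35, 56, 93) = 93
I (Minnie): min(80, 88, 87) = 80
J (Minnie): min(93, 87, 27) = 27
H (Maxine): max(80, 27, 34) = 80
Root (Minnie): min(42, 93, 80) = 42
Minnie picks the child with the lowest value: B (value 42).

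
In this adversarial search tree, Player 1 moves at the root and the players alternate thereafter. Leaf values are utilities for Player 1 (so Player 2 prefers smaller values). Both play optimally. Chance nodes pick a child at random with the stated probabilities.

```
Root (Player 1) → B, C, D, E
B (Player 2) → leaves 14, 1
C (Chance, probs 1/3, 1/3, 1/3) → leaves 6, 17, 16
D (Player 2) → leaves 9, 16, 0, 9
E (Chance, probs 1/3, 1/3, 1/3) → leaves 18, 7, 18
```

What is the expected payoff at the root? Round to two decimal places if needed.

B (Player 2): min(14, 1) = 1
C (Chance): 1/3·6 + 1/3·17 + 1/3·16 = 13
D (Player 2): min(9, 16, 0, 9) = 0
E (Chance): 1/3·18 + 1/3·7 + 1/3·18 = 14.33
Root (Player 1): max(1, 13, 0, 14.33) = 14.33

14.33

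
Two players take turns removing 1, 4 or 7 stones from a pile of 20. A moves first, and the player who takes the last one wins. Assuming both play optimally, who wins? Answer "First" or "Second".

First

Positions where the player to move wins (W) vs loses (L):
i:   0  1  2  3  4  5  6  7  8  9 10 11 12 13 14 15 16 17 18 19 20
     L  W  L  W  W  L  W  W  L  W  L  W  W  L  W  W  L  W  L  W  W
Position 20 is W, so the first player wins.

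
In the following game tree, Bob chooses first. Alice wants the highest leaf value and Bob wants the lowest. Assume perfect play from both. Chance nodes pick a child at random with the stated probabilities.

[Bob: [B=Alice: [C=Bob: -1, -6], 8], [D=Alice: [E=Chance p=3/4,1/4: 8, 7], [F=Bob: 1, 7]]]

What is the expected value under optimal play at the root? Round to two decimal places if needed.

7.75

C (Bob): min(-1, -6) = -6
B (Alice): max(-6, 8) = 8
E (Chance): 3/4·8 + 1/4·7 = 7.75
F (Bob): min(1, 7) = 1
D (Alice): max(7.75, 1) = 7.75
Root (Bob): min(8, 7.75) = 7.75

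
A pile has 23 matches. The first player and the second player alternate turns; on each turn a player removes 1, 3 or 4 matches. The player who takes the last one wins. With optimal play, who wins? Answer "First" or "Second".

W/L table (W = player to move can force a win):
i:   0  1  2  3  4  5  6  7  8  9 10 11 12 13 14 15 16 17 18 19 20 21 22 23
     L  W  L  W  W  W  W  L  W  L  W  W  W  W  L  W  L  W  W  W  W  L  W  L
Position 23 is L, so the second player wins.

Second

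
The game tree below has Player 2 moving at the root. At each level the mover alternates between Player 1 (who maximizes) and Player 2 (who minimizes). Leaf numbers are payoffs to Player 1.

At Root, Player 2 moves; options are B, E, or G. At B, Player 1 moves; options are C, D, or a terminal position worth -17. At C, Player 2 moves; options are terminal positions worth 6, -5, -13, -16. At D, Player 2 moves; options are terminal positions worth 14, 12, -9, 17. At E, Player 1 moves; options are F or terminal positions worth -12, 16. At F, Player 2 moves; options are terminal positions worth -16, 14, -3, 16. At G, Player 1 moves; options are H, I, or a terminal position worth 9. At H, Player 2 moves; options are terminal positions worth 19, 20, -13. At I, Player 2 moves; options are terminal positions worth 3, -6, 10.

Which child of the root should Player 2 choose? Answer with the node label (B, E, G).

B

C (Player 2): min(6, -5, -13, -16) = -16
D (Player 2): min(14, 12, -9, 17) = -9
B (Player 1): max(-16, -9, -17) = -9
F (Player 2): min(-16, 14, -3, 16) = -16
E (Player 1): max(-16, -12, 16) = 16
H (Player 2): min(19, 20, -13) = -13
I (Player 2): min(3, -6, 10) = -6
G (Player 1): max(-13, -6, 9) = 9
Root (Player 2): min(-9, 16, 9) = -9
Player 2 picks the child with the lowest value: B (value -9).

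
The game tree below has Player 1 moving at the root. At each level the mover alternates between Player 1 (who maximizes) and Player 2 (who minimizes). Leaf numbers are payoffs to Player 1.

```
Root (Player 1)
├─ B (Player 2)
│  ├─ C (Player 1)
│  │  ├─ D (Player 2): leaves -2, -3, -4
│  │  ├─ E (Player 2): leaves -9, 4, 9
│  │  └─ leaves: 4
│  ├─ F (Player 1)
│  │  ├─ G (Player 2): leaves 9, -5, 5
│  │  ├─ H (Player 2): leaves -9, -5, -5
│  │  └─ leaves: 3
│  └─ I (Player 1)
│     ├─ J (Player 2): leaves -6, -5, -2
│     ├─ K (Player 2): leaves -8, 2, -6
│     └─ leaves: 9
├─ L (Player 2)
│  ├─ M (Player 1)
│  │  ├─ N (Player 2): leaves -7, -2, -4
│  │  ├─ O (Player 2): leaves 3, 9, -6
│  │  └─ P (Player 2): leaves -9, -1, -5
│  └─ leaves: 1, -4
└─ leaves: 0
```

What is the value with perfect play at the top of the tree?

3

D (Player 2): min(-2, -3, -4) = -4
E (Player 2): min(-9, 4, 9) = -9
C (Player 1): max(-4, -9, 4) = 4
G (Player 2): min(9, -5, 5) = -5
H (Player 2): min(-9, -5, -5) = -9
F (Player 1): max(-5, -9, 3) = 3
J (Player 2): min(-6, -5, -2) = -6
K (Player 2): min(-8, 2, -6) = -8
I (Player 1): max(-6, -8, 9) = 9
B (Player 2): min(4, 3, 9) = 3
N (Player 2): min(-7, -2, -4) = -7
O (Player 2): min(3, 9, -6) = -6
P (Player 2): min(-9, -1, -5) = -9
M (Player 1): max(-7, -6, -9) = -6
L (Player 2): min(-6, 1, -4) = -6
Root (Player 1): max(3, -6, 0) = 3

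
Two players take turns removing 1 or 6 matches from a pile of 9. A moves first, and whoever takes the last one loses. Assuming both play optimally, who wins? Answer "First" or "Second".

First

Compute winning (W) and losing (L) positions by backward induction:
i:   0  1  2  3  4  5  6  7  8  9
     W  L  W  L  W  L  W  W  L  W
Position 9 is W, so the first player wins.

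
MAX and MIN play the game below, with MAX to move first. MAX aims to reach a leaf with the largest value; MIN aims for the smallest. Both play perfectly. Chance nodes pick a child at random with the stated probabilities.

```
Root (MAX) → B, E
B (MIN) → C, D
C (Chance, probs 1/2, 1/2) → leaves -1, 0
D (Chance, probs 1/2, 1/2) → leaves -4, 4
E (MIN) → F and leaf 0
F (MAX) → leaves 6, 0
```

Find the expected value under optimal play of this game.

C (Chance): 1/2·-1 + 1/2·0 = -0.5
D (Chance): 1/2·-4 + 1/2·4 = 0
B (MIN): min(-0.5, 0) = -0.5
F (MAX): max(6, 0) = 6
E (MIN): min(6, 0) = 0
Root (MAX): max(-0.5, 0) = 0

0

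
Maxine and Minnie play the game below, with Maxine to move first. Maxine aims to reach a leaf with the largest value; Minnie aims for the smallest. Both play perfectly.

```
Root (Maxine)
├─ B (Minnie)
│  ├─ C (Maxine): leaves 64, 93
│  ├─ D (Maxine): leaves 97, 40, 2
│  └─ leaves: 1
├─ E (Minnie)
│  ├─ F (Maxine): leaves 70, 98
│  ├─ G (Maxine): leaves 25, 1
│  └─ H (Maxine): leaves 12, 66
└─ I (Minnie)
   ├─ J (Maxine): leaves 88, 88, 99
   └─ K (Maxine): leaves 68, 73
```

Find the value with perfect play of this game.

C (Maxine): max(64, 93) = 93
D (Maxine): max(97, 40, 2) = 97
B (Minnie): min(93, 97, 1) = 1
F (Maxine): max(70, 98) = 98
G (Maxine): max(25, 1) = 25
H (Maxine): max(12, 66) = 66
E (Minnie): min(98, 25, 66) = 25
J (Maxine): max(88, 88, 99) = 99
K (Maxine): max(68, 73) = 73
I (Minnie): min(99, 73) = 73
Root (Maxine): max(1, 25, 73) = 73

73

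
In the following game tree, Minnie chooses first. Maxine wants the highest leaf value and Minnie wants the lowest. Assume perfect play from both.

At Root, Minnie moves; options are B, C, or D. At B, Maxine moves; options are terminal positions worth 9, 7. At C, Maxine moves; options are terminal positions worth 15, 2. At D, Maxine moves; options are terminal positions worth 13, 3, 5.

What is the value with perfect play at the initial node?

9

B (Maxine): max(9, 7) = 9
C (Maxine): max(15, 2) = 15
D (Maxine): max(13, 3, 5) = 13
Root (Minnie): min(9, 15, 13) = 9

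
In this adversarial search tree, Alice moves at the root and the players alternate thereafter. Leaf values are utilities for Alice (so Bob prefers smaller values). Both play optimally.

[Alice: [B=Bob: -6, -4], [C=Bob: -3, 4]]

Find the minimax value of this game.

-3

B (Bob): min(-6, -4) = -6
C (Bob): min(-3, 4) = -3
Root (Alice): max(-6, -3) = -3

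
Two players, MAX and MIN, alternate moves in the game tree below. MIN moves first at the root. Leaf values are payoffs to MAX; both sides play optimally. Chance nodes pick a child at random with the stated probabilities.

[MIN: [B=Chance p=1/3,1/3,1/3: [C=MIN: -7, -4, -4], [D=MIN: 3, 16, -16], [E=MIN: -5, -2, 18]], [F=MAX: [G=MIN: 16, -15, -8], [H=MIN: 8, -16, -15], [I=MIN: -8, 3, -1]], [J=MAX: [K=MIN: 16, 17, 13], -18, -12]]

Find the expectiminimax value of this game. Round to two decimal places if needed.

C (MIN): min(-7, -4, -4) = -7
D (MIN): min(3, 16, -16) = -16
E (MIN): min(-5, -2, 18) = -5
B (Chance): 1/3·-7 + 1/3·-16 + 1/3·-5 = -9.33
G (MIN): min(16, -15, -8) = -15
H (MIN): min(8, -16, -15) = -16
I (MIN): min(-8, 3, -1) = -8
F (MAX): max(-15, -16, -8) = -8
K (MIN): min(16, 17, 13) = 13
J (MAX): max(13, -18, -12) = 13
Root (MIN): min(-9.33, -8, 13) = -9.33

-9.33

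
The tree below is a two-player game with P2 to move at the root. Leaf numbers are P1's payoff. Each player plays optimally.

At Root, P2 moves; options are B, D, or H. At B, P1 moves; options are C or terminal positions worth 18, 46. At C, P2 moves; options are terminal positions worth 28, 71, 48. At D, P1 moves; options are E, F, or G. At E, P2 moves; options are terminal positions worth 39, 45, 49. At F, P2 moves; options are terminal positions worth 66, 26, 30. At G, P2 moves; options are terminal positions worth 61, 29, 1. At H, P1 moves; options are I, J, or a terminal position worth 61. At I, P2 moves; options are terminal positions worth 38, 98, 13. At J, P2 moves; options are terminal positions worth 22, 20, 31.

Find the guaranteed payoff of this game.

39

C (P2): min(28, 71, 48) = 28
B (P1): max(28, 18, 46) = 46
E (P2): min(39, 45, 49) = 39
F (P2): min(66, 26, 30) = 26
G (P2): min(61, 29, 1) = 1
D (P1): max(39, 26, 1) = 39
I (P2): min(38, 98, 13) = 13
J (P2): min(22, 20, 31) = 20
H (P1): max(13, 20, 61) = 61
Root (P2): min(46, 39, 61) = 39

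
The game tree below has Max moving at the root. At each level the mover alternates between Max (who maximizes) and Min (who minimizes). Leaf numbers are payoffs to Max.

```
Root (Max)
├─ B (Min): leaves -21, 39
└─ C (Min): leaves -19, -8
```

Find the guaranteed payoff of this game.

B (Min): min(-21, 39) = -21
C (Min): min(-19, -8) = -19
Root (Max): max(-21, -19) = -19

-19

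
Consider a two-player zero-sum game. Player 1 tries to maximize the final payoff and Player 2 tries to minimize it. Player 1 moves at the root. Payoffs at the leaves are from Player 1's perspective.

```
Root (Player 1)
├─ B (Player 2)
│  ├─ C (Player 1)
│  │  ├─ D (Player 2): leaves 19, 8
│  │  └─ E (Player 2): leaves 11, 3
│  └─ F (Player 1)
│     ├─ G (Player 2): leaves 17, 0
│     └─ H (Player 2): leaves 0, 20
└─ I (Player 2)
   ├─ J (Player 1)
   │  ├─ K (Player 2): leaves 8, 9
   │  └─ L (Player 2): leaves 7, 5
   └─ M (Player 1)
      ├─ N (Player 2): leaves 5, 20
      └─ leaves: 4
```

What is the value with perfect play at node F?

0

G: min(17, 0) = 0
H: min(0, 20) = 0
F: max(0, 0) = 0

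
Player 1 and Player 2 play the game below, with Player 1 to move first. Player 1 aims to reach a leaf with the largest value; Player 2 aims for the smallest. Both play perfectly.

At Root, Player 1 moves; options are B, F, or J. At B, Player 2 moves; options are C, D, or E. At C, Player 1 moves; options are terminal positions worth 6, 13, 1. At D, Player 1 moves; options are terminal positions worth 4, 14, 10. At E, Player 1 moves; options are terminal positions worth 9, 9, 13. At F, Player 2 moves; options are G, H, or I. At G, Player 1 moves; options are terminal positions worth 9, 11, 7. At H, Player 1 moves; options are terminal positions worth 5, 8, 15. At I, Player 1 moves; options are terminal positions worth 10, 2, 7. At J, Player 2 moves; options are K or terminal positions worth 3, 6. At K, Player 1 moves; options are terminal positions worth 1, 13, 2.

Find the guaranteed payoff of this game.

C (Player 1): max(6, 13, 1) = 13
D (Player 1): max(4, 14, 10) = 14
E (Player 1): max(9, 9, 13) = 13
B (Player 2): min(13, 14, 13) = 13
G (Player 1): max(9, 11, 7) = 11
H (Player 1): max(5, 8, 15) = 15
I (Player 1): max(10, 2, 7) = 10
F (Player 2): min(11, 15, 10) = 10
K (Player 1): max(1, 13, 2) = 13
J (Player 2): min(13, 3, 6) = 3
Root (Player 1): max(13, 10, 3) = 13

13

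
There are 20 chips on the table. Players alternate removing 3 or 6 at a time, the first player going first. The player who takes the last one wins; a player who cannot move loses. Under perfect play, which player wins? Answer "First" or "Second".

W/L table (W = player to move can force a win):
i:   0  1  2  3  4  5  6  7  8  9 10 11 12 13 14 15 16 17 18 19 20
     L  L  L  W  W  W  W  W  W  L  L  L  W  W  W  W  W  W  L  L  L
Position 20 is L, so the second player wins.

Second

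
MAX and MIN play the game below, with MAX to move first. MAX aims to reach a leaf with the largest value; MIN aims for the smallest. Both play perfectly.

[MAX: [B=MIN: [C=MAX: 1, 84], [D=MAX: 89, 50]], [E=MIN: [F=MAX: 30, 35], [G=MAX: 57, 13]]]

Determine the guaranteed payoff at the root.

84

C (MAX): max(1, 84) = 84
D (MAX): max(89, 50) = 89
B (MIN): min(84, 89) = 84
F (MAX): max(30, 35) = 35
G (MAX): max(57, 13) = 57
E (MIN): min(35, 57) = 35
Root (MAX): max(84, 35) = 84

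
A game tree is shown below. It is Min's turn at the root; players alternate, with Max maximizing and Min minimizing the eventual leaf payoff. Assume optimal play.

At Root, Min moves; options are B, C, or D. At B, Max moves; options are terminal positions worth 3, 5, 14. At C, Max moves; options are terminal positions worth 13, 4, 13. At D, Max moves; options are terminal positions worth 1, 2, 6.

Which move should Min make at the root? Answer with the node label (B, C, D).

D

B (Max): max(3, 5, 14) = 14
C (Max): max(13, 4, 13) = 13
D (Max): max(1, 2, 6) = 6
Root (Min): min(14, 13, 6) = 6
Min picks the child with the lowest value: D (value 6).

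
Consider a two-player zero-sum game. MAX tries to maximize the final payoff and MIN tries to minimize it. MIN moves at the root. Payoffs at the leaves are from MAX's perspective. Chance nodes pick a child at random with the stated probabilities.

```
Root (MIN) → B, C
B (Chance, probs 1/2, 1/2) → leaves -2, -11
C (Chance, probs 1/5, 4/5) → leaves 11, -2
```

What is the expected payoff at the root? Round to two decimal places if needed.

B (Chance): 1/2·-2 + 1/2·-11 = -6.5
C (Chance): 1/5·11 + 4/5·-2 = 0.6
Root (MIN): min(-6.5, 0.6) = -6.5

-6.5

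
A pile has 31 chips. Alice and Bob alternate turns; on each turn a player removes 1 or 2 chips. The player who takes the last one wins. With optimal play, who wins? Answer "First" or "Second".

First

Mark each pile size as W (mover wins) or L (mover loses):
i:   0  1  2  3  4  5  6  7  8  9 10 11 12 13 14 15 16 17 18 19 20 21 22 23 24 25 26 27 28 29 30 31
     L  W  W  L  W  W  L  W  W  L  W  W  L  W  W  L  W  W  L  W  W  L  W  W  L  W  W  L  W  W  L  W
Position 31 is W, so the first player wins.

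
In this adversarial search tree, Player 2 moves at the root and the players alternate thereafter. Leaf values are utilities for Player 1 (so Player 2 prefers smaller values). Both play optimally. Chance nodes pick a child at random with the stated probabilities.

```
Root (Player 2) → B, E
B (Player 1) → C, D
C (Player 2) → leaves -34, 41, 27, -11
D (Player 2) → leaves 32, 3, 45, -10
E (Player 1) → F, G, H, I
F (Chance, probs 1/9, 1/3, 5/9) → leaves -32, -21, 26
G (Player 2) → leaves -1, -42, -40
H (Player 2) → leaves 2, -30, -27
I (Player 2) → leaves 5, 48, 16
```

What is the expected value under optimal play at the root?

C (Player 2): min(-34, 41, 27, -11) = -34
D (Player 2): min(32, 3, 45, -10) = -10
B (Player 1): max(-34, -10) = -10
F (Chance): 1/9·-32 + 1/3·-21 + 5/9·26 = 3.89
G (Player 2): min(-1, -42, -40) = -42
H (Player 2): min(2, -30, -27) = -30
I (Player 2): min(5, 48, 16) = 5
E (Player 1): max(3.89, -42, -30, 5) = 5
Root (Player 2): min(-10, 5) = -10

-10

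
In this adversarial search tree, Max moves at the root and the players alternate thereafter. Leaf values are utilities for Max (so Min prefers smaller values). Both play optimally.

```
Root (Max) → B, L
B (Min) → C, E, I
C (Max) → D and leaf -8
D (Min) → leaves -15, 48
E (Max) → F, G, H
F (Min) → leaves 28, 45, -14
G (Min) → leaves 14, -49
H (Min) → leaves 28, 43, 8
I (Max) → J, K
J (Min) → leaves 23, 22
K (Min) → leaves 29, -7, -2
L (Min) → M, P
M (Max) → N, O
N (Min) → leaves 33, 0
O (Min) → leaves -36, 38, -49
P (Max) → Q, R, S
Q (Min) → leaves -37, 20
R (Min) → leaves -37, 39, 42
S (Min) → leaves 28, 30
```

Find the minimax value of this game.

0

D (Min): min(-15, 48) = -15
C (Max): max(-15, -8) = -8
F (Min): min(28, 45, -14) = -14
G (Min): min(14, -49) = -49
H (Min): min(28, 43, 8) = 8
E (Max): max(-14, -49, 8) = 8
J (Min): min(23, 22) = 22
K (Min): min(29, -7, -2) = -7
I (Max): max(22, -7) = 22
B (Min): min(-8, 8, 22) = -8
N (Min): min(33, 0) = 0
O (Min): min(-36, 38, -49) = -49
M (Max): max(0, -49) = 0
Q (Min): min(-37, 20) = -37
R (Min): min(-37, 39, 42) = -37
S (Min): min(28, 30) = 28
P (Max): max(-37, -37, 28) = 28
L (Min): min(0, 28) = 0
Root (Max): max(-8, 0) = 0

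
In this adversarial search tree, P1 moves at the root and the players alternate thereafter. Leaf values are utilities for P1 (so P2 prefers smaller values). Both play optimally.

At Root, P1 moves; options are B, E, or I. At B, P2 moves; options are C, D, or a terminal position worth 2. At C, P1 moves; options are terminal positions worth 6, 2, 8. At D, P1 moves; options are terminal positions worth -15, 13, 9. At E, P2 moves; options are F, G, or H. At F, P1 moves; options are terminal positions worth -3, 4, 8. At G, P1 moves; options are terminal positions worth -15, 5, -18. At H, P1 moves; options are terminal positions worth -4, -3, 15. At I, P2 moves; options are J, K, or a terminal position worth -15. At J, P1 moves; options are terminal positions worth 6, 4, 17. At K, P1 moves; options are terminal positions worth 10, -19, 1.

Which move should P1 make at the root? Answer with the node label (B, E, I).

C (P1): max(6, 2, 8) = 8
D (P1): max(-15, 13, 9) = 13
B (P2): min(8, 13, 2) = 2
F (P1): max(-3, 4, 8) = 8
G (P1): max(-15, 5, -18) = 5
H (P1): max(-4, -3, 15) = 15
E (P2): min(8, 5, 15) = 5
J (P1): max(6, 4, 17) = 17
K (P1): max(10, -19, 1) = 10
I (P2): min(17, 10, -15) = -15
Root (P1): max(2, 5, -15) = 5
P1 picks the child with the highest value: E (value 5).

E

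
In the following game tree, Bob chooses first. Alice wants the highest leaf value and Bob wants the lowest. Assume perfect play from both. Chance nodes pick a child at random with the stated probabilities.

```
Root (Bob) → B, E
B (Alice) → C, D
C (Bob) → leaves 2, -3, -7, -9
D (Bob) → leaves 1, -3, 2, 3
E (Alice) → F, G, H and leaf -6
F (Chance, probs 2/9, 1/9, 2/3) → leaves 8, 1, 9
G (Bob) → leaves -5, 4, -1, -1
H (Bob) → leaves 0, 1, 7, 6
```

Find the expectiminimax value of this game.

-3

C (Bob): min(2, -3, -7, -9) = -9
D (Bob): min(1, -3, 2, 3) = -3
B (Alice): max(-9, -3) = -3
F (Chance): 2/9·8 + 1/9·1 + 2/3·9 = 7.89
G (Bob): min(-5, 4, -1, -1) = -5
H (Bob): min(0, 1, 7, 6) = 0
E (Alice): max(7.89, -5, 0, -6) = 7.89
Root (Bob): min(-3, 7.89) = -3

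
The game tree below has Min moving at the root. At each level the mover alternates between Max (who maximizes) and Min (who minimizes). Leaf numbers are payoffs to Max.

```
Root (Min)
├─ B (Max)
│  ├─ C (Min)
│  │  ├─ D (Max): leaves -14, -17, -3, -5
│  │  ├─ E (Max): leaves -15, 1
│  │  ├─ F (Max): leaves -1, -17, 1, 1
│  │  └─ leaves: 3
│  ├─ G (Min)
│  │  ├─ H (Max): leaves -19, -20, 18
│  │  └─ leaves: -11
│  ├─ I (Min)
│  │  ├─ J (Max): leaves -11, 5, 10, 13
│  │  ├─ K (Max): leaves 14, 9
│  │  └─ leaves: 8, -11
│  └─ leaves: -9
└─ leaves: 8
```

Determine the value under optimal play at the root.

-3

D (Max): max(-14, -17, -3, -5) = -3
E (Max): max(-15, 1) = 1
F (Max): max(-1, -17, 1, 1) = 1
C (Min): min(-3, 1, 1, 3) = -3
H (Max): max(-19, -20, 18) = 18
G (Min): min(18, -11) = -11
J (Max): max(-11, 5, 10, 13) = 13
K (Max): max(14, 9) = 14
I (Min): min(13, 14, 8, -11) = -11
B (Max): max(-3, -11, -11, -9) = -3
Root (Min): min(-3, 8) = -3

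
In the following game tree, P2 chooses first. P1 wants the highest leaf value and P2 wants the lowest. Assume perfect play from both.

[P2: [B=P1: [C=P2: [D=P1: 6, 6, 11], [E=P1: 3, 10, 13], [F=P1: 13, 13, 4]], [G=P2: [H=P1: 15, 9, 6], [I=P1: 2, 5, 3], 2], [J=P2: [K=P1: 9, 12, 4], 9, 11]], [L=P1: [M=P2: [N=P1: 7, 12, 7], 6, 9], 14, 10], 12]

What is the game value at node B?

11

D: max(6, 6, 11) = 11
E: max(3, 10, 13) = 13
F: max(13, 13, 4) = 13
C: min(11, 13, 13) = 11
H: max(15, 9, 6) = 15
I: max(2, 5, 3) = 5
G: min(15, 5, 2) = 2
K: max(9, 12, 4) = 12
J: min(12, 9, 11) = 9
B: max(11, 2, 9) = 11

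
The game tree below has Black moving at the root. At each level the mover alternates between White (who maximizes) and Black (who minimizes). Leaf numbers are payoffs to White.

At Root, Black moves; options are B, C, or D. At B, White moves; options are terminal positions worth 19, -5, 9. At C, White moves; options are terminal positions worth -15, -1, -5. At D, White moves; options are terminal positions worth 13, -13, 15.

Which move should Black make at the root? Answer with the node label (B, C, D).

C

B (White): max(19, -5, 9) = 19
C (White): max(-15, -1, -5) = -1
D (White): max(13, -13, 15) = 15
Root (Black): min(19, -1, 15) = -1
Black picks the child with the lowest value: C (value -1).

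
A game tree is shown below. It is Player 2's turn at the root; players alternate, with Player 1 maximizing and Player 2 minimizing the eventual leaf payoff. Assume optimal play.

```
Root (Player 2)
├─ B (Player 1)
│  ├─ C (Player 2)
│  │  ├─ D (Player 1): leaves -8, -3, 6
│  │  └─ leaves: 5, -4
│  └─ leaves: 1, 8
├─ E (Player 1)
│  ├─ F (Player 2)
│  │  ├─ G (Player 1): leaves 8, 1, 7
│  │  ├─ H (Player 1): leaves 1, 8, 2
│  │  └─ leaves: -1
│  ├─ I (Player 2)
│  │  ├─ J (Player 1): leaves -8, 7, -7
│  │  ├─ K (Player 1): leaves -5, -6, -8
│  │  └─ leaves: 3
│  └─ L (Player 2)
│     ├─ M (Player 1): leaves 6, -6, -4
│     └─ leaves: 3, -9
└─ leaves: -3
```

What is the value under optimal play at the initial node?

-3

D (Player 1): max(-8, -3, 6) = 6
C (Player 2): min(6, 5, -4) = -4
B (Player 1): max(-4, 1, 8) = 8
G (Player 1): max(8, 1, 7) = 8
H (Player 1): max(1, 8, 2) = 8
F (Player 2): min(8, 8, -1) = -1
J (Player 1): max(-8, 7, -7) = 7
K (Player 1): max(-5, -6, -8) = -5
I (Player 2): min(7, -5, 3) = -5
M (Player 1): max(6, -6, -4) = 6
L (Player 2): min(6, 3, -9) = -9
E (Player 1): max(-1, -5, -9) = -1
Root (Player 2): min(8, -1, -3) = -3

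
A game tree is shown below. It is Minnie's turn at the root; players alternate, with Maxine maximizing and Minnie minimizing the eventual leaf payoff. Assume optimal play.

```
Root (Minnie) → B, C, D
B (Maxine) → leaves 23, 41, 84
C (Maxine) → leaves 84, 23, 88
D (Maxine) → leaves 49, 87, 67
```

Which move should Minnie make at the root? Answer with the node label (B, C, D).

B (Maxine): max(23, 41, 84) = 84
C (Maxine): max(84, 23, 88) = 88
D (Maxine): max(49, 87, 67) = 87
Root (Minnie): min(84, 88, 87) = 84
Minnie picks the child with the lowest value: B (value 84).

B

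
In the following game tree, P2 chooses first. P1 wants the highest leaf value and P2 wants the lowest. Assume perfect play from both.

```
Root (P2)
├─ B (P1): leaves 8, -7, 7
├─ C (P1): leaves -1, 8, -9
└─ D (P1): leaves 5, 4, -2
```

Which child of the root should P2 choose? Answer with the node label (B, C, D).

B (P1): max(8, -7, 7) = 8
C (P1): max(-1, 8, -9) = 8
D (P1): max(5, 4, -2) = 5
Root (P2): min(8, 8, 5) = 5
P2 picks the child with the lowest value: D (value 5).

D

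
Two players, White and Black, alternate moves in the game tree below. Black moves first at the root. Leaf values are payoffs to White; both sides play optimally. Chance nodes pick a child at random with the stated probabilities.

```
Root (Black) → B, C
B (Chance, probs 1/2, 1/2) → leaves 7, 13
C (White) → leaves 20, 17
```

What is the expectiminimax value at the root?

B (Chance): 1/2·7 + 1/2·13 = 10
C (White): max(20, 17) = 20
Root (Black): min(10, 20) = 10

10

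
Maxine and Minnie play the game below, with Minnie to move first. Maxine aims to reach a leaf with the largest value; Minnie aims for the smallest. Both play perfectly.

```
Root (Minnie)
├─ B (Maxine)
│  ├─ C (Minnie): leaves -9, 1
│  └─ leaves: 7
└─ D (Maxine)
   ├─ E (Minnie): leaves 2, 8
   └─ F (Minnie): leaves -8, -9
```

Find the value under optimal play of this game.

C (Minnie): min(-9, 1) = -9
B (Maxine): max(-9, 7) = 7
E (Minnie): min(2, 8) = 2
F (Minnie): min(-8, -9) = -9
D (Maxine): max(2, -9) = 2
Root (Minnie): min(7, 2) = 2

2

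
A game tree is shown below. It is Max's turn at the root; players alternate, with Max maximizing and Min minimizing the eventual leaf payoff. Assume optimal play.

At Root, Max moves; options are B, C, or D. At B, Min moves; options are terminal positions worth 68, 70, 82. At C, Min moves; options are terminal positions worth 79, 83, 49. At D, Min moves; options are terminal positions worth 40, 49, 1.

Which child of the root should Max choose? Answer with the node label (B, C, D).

B

B (Min): min(68, 70, 82) = 68
C (Min): min(79, 83, 49) = 49
D (Min): min(40, 49, 1) = 1
Root (Max): max(68, 49, 1) = 68
Max picks the child with the highest value: B (value 68).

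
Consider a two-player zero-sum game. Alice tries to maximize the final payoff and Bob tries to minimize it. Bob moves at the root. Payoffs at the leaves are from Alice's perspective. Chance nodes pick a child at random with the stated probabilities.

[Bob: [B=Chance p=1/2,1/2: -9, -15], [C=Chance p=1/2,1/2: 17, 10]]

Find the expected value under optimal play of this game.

-12

B (Chance): 1/2·-9 + 1/2·-15 = -12
C (Chance): 1/2·17 + 1/2·10 = 13.5
Root (Bob): min(-12, 13.5) = -12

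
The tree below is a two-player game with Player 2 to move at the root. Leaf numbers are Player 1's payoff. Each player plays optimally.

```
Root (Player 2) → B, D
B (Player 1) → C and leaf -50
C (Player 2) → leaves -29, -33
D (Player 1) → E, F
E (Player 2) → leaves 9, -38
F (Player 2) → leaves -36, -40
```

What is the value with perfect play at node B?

C: min(-29, -33) = -33
B: max(-33, -50) = -33

-33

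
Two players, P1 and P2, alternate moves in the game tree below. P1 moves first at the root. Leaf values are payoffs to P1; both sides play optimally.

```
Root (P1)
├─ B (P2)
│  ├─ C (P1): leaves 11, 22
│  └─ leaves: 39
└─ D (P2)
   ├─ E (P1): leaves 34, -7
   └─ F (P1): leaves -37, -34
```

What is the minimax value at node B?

22

C: max(11, 22) = 22
B: min(22, 39) = 22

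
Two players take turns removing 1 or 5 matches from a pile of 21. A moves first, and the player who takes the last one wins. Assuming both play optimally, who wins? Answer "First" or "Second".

Positions where the player to move wins (W) vs loses (L):
i:   0  1  2  3  4  5  6  7  8  9 10 11 12 13 14 15 16 17 18 19 20 21
     L  W  L  W  L  W  L  W  L  W  L  W  L  W  L  W  L  W  L  W  L  W
Position 21 is W, so the first player wins.

First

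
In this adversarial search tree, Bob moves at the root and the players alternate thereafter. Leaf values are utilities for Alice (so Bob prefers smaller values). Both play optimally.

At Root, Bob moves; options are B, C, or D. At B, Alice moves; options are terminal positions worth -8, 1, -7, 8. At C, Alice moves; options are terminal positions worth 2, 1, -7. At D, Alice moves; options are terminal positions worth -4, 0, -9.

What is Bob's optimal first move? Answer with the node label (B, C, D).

D

B (Alice): max(-8, 1, -7, 8) = 8
C (Alice): max(2, 1, -7) = 2
D (Alice): max(-4, 0, -9) = 0
Root (Bob): min(8, 2, 0) = 0
Bob picks the child with the lowest value: D (value 0).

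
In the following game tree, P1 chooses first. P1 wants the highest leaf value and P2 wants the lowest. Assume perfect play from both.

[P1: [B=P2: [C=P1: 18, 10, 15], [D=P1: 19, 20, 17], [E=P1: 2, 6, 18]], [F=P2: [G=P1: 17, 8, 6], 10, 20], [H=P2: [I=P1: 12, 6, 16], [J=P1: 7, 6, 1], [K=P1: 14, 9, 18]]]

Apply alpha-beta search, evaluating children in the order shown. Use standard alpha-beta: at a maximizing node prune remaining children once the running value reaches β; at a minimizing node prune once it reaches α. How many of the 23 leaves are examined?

13

C [α=-∞,β=+∞]: v=18
D [α=-∞,β=18]: v=19 after child 1 ≥ β → β-cutoff, skip 2
E [α=-∞,β=18]: v=18
B [α=-∞,β=+∞]: v=18
G [α=18,β=+∞]: v=17
F [α=18,β=+∞]: v=17 after child 1 ≤ α → α-cutoff, skip 2
I [α=18,β=+∞]: v=16
H [α=18,β=+∞]: v=16 after child 1 ≤ α → α-cutoff, skip 2
Root [α=-∞,β=+∞]: v=18
Leaves evaluated: 13 of 23.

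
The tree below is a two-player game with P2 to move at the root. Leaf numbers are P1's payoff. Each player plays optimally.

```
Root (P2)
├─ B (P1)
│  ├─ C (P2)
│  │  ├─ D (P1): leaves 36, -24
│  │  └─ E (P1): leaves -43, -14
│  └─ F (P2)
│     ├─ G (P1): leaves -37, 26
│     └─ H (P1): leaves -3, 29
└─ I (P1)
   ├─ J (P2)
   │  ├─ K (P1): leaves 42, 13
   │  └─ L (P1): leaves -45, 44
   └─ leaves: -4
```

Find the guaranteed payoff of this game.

26

D (P1): max(36, -24) = 36
E (P1): max(-43, -14) = -14
C (P2): min(36, -14) = -14
G (P1): max(-37, 26) = 26
H (P1): max(-3, 29) = 29
F (P2): min(26, 29) = 26
B (P1): max(-14, 26) = 26
K (P1): max(42, 13) = 42
L (P1): max(-45, 44) = 44
J (P2): min(42, 44) = 42
I (P1): max(42, -4) = 42
Root (P2): min(26, 42) = 26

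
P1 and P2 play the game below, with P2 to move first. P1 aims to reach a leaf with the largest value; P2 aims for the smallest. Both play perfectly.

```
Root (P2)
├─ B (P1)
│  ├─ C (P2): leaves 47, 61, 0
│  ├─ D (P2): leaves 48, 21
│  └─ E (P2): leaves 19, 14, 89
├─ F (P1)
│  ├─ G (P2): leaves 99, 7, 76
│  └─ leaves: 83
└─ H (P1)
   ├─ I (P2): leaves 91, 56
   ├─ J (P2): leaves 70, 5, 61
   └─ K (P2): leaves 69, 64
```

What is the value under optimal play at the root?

21

C (P2): min(47, 61, 0) = 0
D (P2): min(48, 21) = 21
E (P2): min(19, 14, 89) = 14
B (P1): max(0, 21, 14) = 21
G (P2): min(99, 7, 76) = 7
F (P1): max(7, 83) = 83
I (P2): min(91, 56) = 56
J (P2): min(70, 5, 61) = 5
K (P2): min(69, 64) = 64
H (P1): max(56, 5, 64) = 64
Root (P2): min(21, 83, 64) = 21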